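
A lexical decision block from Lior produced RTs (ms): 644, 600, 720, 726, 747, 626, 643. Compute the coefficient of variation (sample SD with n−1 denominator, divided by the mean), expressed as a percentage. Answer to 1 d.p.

8.5%

n = 7, Σ = 4706, M = 672.2857
Σ(x−M)² = 19769.429; s = √(19769.429/6) = 57.4013
CV = 57.4013 / 672.2857 = 0.08538 = 8.538%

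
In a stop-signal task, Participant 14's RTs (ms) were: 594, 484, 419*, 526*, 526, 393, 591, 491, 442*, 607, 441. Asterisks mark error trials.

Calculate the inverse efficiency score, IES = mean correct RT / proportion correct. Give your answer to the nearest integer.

709 ms

Correct trials (n=8): 594, 484, 526, 393, 591, 491, 607, 441
Mean correct RT = 4127/8 = 515.8750 ms
Proportion correct = 8/11
IES = 515.8750 / (8/11) = 709.328 ms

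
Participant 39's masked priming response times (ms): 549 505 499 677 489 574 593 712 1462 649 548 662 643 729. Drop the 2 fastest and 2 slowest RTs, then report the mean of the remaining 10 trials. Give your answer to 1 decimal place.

611.2 ms

Sorted: 489, 499, 505, 548, 549, 574, 593, 643, 649, 662, 677, 712, 729, 1462
Drop lowest 2 (489, 499) and highest 2 (729, 1462)
Remaining (n=10): Σ = 6112, mean = 6112/10 = 611.200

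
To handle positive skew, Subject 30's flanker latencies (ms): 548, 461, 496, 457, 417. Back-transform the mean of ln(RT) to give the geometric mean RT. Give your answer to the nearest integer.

474 ms

ln(RT): 6.3063, 6.1334, 6.2066, 6.1247, 6.0331
Mean ln(RT) = 30.8040/5 = 6.16080
Geometric mean = exp(6.16080) = 473.81 ms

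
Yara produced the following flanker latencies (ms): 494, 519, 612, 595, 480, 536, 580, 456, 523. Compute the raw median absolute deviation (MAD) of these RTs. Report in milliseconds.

43 ms

Sorted: 456, 480, 494, 519, 523, 536, 580, 595, 612 → median = 523
|x − 523|: 29, 4, 89, 72, 43, 13, 57, 67, 0
Sorted deviations: 0, 4, 13, 29, 43, 57, 67, 72, 89 → MAD = 43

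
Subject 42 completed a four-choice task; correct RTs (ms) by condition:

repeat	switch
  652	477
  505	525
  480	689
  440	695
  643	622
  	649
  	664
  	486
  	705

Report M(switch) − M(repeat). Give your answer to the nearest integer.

68 ms

M(repeat) = 2720/5 = 544.000
M(switch) = 5512/9 = 612.444
Difference = 612.444 − 544.000 = 68.444 ms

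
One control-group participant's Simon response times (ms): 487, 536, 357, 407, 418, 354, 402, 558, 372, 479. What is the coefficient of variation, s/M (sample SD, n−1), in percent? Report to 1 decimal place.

16.8%

n = 10, Σ = 4370, M = 437.0000
Σ(x−M)² = 48706.000; s = √(48706.000/9) = 73.5648
CV = 73.5648 / 437.0000 = 0.16834 = 16.834%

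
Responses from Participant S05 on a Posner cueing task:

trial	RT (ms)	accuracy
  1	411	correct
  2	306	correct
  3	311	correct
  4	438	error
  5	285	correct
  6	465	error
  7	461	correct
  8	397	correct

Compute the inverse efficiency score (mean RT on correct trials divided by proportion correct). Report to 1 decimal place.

Correct trials (n=6): 411, 306, 311, 285, 461, 397
Mean correct RT = 2171/6 = 361.8333 ms
Proportion correct = 6/8
IES = 361.8333 / (6/8) = 482.444 ms

482.4 ms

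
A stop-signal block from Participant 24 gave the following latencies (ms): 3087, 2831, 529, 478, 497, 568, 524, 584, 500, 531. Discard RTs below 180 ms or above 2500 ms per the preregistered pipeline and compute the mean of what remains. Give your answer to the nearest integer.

Excluded: 2831, 3087
Retained (n=8): Σ = 4211
Mean = 4211/8 = 526.3750

526 ms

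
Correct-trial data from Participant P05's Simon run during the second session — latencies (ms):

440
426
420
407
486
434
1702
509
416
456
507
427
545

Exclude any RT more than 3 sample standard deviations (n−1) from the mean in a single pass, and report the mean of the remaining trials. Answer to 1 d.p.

n = 13, ΣRT = 7175, M = 551.923
Σ(x−M)² = 1454908.92; s = √(1454908.92/12) = 348.199
Cutoffs: 551.923 ± 3·348.199 → [-492.7, 1596.5]
Outside: 1702 → excluded.
Retained (n=12): Σ = 5473, mean = 5473/12 = 456.083

456.1 ms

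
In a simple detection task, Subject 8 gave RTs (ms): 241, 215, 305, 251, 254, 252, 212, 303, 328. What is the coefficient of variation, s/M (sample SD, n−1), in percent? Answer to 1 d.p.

15.6%

n = 9, Σ = 2361, M = 262.3333
Σ(x−M)² = 13320.000; s = √(13320.000/8) = 40.8044
CV = 40.8044 / 262.3333 = 0.15554 = 15.554%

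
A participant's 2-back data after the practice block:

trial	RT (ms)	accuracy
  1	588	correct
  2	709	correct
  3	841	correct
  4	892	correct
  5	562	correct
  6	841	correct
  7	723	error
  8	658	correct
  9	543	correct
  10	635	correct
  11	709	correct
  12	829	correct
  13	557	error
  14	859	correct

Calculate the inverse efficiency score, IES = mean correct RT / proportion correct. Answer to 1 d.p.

842.5 ms

Correct trials (n=12): 588, 709, 841, 892, 562, 841, 658, 543, 635, 709, 829, 859
Mean correct RT = 8666/12 = 722.1667 ms
Proportion correct = 12/14
IES = 722.1667 / (12/14) = 842.528 ms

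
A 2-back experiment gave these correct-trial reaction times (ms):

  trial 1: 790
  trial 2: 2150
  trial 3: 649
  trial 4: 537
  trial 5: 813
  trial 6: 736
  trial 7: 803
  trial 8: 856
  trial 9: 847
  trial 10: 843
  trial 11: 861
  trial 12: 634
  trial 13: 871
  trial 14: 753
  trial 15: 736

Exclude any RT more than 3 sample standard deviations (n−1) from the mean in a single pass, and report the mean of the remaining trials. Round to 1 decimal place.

n = 15, ΣRT = 12879, M = 858.600
Σ(x−M)² = 1917151.60; s = √(1917151.60/14) = 370.053
Cutoffs: 858.600 ± 3·370.053 → [-251.6, 1968.8]
Outside: 2150 → excluded.
Retained (n=14): Σ = 10729, mean = 10729/14 = 766.357

766.4 ms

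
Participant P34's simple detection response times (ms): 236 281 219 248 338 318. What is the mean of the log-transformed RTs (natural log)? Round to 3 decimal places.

5.598

ln(RT): 5.4638, 5.6384, 5.3891, 5.5134, 5.8230, 5.7621
Σ ln(RT) = 33.5898
Mean = 33.5898/6 = 5.59830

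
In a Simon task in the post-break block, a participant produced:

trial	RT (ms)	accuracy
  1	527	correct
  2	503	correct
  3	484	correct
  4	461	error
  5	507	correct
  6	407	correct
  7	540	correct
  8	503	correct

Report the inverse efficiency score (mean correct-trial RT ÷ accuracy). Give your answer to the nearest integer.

Correct trials (n=7): 527, 503, 484, 507, 407, 540, 503
Mean correct RT = 3471/7 = 495.8571 ms
Proportion correct = 7/8
IES = 495.8571 / (7/8) = 566.694 ms

567 ms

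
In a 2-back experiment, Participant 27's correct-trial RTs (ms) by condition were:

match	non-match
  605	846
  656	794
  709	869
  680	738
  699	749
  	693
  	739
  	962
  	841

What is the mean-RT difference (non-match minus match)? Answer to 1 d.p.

133.6 ms

M(match) = 3349/5 = 669.800
M(non-match) = 7231/9 = 803.444
Difference = 803.444 − 669.800 = 133.644 ms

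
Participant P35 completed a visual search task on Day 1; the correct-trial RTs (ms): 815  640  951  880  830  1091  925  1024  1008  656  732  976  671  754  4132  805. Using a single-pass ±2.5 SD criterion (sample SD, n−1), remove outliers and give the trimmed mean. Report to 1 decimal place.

n = 16, ΣRT = 16890, M = 1055.625
Σ(x−M)² = 10381507.75; s = √(10381507.75/15) = 831.926
Cutoffs: 1055.625 ± 2.5·831.926 → [-1024.2, 3135.4]
Outside: 4132 → excluded.
Retained (n=15): Σ = 12758, mean = 12758/15 = 850.533

850.5 ms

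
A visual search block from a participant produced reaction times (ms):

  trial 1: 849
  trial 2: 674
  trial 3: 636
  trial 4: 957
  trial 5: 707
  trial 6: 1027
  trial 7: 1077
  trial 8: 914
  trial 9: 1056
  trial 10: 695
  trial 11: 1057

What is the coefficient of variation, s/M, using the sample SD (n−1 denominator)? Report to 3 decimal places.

n = 11, Σ = 9649, M = 877.1818
Σ(x−M)² = 296807.636; s = √(296807.636/10) = 172.2811
CV = 172.2811 / 877.1818 = 0.19640

0.196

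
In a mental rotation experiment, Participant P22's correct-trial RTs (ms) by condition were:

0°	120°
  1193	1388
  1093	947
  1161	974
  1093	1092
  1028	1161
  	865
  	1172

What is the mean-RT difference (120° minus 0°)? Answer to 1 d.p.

-28.0 ms

M(0°) = 5568/5 = 1113.600
M(120°) = 7599/7 = 1085.571
Difference = 1085.571 − 1113.600 = -28.029 ms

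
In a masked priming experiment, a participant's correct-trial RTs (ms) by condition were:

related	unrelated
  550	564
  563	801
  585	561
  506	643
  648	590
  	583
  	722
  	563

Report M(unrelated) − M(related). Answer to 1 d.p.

58.0 ms

M(related) = 2852/5 = 570.400
M(unrelated) = 5027/8 = 628.375
Difference = 628.375 − 570.400 = 57.975 ms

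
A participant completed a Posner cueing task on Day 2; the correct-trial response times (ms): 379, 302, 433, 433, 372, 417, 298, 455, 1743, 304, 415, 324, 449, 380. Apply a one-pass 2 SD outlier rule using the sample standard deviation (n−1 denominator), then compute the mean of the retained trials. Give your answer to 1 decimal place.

n = 14, ΣRT = 6704, M = 478.857
Σ(x−M)² = 1761333.71; s = √(1761333.71/13) = 368.086
Cutoffs: 478.857 ± 2·368.086 → [-257.3, 1215.0]
Outside: 1743 → excluded.
Retained (n=13): Σ = 4961, mean = 4961/13 = 381.615

381.6 ms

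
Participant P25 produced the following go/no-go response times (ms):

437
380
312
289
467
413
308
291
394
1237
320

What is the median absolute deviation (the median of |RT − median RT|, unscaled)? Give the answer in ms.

68 ms

Sorted: 289, 291, 308, 312, 320, 380, 394, 413, 437, 467, 1237 → median = 380
|x − 380|: 57, 0, 68, 91, 87, 33, 72, 89, 14, 857, 60
Sorted deviations: 0, 14, 33, 57, 60, 68, 72, 87, 89, 91, 857 → MAD = 68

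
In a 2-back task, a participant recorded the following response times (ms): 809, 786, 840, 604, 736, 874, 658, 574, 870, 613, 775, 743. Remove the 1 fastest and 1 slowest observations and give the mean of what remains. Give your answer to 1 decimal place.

Sorted: 574, 604, 613, 658, 736, 743, 775, 786, 809, 840, 870, 874
Drop lowest 1 (574) and highest 1 (874)
Remaining (n=10): Σ = 7434, mean = 7434/10 = 743.400

743.4 ms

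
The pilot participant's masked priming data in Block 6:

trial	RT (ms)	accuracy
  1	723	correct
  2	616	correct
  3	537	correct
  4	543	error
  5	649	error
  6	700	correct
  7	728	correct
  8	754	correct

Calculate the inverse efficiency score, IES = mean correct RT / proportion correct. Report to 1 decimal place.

901.8 ms

Correct trials (n=6): 723, 616, 537, 700, 728, 754
Mean correct RT = 4058/6 = 676.3333 ms
Proportion correct = 6/8
IES = 676.3333 / (6/8) = 901.778 ms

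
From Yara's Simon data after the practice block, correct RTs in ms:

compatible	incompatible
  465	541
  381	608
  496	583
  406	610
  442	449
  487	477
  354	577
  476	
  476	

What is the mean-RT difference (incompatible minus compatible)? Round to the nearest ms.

M(compatible) = 3983/9 = 442.556
M(incompatible) = 3845/7 = 549.286
Difference = 549.286 − 442.556 = 106.730 ms

107 ms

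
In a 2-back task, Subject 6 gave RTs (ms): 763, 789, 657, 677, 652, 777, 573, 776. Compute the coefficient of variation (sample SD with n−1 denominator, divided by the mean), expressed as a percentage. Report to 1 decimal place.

n = 8, Σ = 5664, M = 708.0000
Σ(x−M)² = 43894.000; s = √(43894.000/7) = 79.1869
CV = 79.1869 / 708.0000 = 0.11185 = 11.185%

11.2%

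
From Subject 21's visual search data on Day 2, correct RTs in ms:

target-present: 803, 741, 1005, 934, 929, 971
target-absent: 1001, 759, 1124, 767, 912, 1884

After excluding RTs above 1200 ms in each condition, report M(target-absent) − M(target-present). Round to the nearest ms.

15 ms

target-absent: exclude 1884
M(target-present) = 5383/6 = 897.167
M(target-absent) = 4563/5 = 912.600
Difference = 912.600 − 897.167 = 15.433 ms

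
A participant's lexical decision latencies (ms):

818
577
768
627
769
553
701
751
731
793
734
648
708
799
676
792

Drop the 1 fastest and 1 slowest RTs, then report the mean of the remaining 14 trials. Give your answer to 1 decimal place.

Sorted: 553, 577, 627, 648, 676, 701, 708, 731, 734, 751, 768, 769, 792, 793, 799, 818
Drop lowest 1 (553) and highest 1 (818)
Remaining (n=14): Σ = 10074, mean = 10074/14 = 719.571

719.6 ms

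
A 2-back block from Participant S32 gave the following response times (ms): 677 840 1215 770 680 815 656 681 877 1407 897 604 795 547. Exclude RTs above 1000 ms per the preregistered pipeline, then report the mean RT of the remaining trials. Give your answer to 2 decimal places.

736.58 ms

Excluded: 1215, 1407
Retained (n=12): Σ = 8839
Mean = 8839/12 = 736.5833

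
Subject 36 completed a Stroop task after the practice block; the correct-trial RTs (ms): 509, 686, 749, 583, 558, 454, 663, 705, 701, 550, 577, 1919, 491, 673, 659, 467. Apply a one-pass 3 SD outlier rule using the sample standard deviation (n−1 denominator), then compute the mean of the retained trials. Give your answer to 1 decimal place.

601.7 ms

n = 16, ΣRT = 10944, M = 684.000
Σ(x−M)² = 1754716.00; s = √(1754716.00/15) = 342.025
Cutoffs: 684.000 ± 3·342.025 → [-342.1, 1710.1]
Outside: 1919 → excluded.
Retained (n=15): Σ = 9025, mean = 9025/15 = 601.667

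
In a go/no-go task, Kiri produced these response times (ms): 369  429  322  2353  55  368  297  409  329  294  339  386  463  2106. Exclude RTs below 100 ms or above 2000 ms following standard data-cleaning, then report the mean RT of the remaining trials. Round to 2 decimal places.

364.09 ms

Excluded: 55, 2106, 2353
Retained (n=11): Σ = 4005
Mean = 4005/11 = 364.0909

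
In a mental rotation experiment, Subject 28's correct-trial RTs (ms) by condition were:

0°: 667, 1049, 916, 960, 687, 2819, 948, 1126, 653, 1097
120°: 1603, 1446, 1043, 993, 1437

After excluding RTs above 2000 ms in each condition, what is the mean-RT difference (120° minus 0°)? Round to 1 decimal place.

404.1 ms

0°: exclude 2819
M(0°) = 8103/9 = 900.333
M(120°) = 6522/5 = 1304.400
Difference = 1304.400 − 900.333 = 404.067 ms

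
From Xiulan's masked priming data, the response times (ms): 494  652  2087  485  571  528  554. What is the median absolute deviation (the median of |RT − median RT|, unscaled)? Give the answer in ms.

Sorted: 485, 494, 528, 554, 571, 652, 2087 → median = 554
|x − 554|: 60, 98, 1533, 69, 17, 26, 0
Sorted deviations: 0, 17, 26, 60, 69, 98, 1533 → MAD = 60

60 ms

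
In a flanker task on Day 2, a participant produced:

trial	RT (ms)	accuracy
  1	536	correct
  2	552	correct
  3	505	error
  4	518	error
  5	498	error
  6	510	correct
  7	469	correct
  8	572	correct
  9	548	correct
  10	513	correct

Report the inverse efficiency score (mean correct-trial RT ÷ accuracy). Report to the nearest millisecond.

755 ms

Correct trials (n=7): 536, 552, 510, 469, 572, 548, 513
Mean correct RT = 3700/7 = 528.5714 ms
Proportion correct = 7/10
IES = 528.5714 / (7/10) = 755.102 ms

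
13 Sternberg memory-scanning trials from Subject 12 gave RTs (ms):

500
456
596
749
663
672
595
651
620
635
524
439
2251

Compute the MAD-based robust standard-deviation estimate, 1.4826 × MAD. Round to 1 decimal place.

77.1 ms

Sorted: 439, 456, 500, 524, 595, 596, 620, 635, 651, 663, 672, 749, 2251 → median = 620
|x − 620| sorted: 0, 15, 24, 25, 31, 43, 52, 96, 120, 129, 164, 181, 1631 → MAD = 52
Robust SD ≈ 1.4826 × 52 = 77.095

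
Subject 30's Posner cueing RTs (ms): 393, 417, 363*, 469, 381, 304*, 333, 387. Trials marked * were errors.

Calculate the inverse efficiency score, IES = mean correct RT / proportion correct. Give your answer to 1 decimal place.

Correct trials (n=6): 393, 417, 469, 381, 333, 387
Mean correct RT = 2380/6 = 396.6667 ms
Proportion correct = 6/8
IES = 396.6667 / (6/8) = 528.889 ms

528.9 ms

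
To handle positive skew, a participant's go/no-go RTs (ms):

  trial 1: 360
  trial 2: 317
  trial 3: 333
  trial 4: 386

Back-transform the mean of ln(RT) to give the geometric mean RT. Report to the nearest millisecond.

ln(RT): 5.8861, 5.7589, 5.8081, 5.9558
Mean ln(RT) = 23.4090/4 = 5.85225
Geometric mean = exp(5.85225) = 348.02 ms

348 ms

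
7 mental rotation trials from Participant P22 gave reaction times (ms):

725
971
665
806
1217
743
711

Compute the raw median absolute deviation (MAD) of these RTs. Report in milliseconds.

Sorted: 665, 711, 725, 743, 806, 971, 1217 → median = 743
|x − 743|: 18, 228, 78, 63, 474, 0, 32
Sorted deviations: 0, 18, 32, 63, 78, 228, 474 → MAD = 63

63 ms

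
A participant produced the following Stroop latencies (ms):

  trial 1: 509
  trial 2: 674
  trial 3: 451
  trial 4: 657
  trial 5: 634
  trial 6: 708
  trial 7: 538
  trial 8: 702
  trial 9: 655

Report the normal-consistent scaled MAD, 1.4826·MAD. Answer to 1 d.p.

Sorted: 451, 509, 538, 634, 655, 657, 674, 702, 708 → median = 655
|x − 655| sorted: 0, 2, 19, 21, 47, 53, 117, 146, 204 → MAD = 47
Robust SD ≈ 1.4826 × 47 = 69.682

69.7 ms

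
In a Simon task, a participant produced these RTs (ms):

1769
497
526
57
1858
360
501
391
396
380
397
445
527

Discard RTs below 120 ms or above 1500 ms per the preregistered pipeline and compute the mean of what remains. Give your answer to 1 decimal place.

Excluded: 57, 1769, 1858
Retained (n=10): Σ = 4420
Mean = 4420/10 = 442.0000

442.0 ms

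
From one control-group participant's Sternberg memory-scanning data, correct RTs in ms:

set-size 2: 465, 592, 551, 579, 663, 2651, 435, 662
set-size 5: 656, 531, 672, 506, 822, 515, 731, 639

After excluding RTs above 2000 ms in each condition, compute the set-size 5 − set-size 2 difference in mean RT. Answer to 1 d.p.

set-size 2: exclude 2651
M(set-size 2) = 3947/7 = 563.857
M(set-size 5) = 5072/8 = 634.000
Difference = 634.000 − 563.857 = 70.143 ms

70.1 ms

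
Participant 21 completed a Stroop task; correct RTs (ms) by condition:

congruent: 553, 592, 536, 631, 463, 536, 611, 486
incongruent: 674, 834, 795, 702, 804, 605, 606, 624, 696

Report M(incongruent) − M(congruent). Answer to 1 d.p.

M(congruent) = 4408/8 = 551.000
M(incongruent) = 6340/9 = 704.444
Difference = 704.444 − 551.000 = 153.444 ms

153.4 ms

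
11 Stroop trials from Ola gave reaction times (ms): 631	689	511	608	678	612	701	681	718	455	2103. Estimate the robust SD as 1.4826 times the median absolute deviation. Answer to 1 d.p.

69.7 ms

Sorted: 455, 511, 608, 612, 631, 678, 681, 689, 701, 718, 2103 → median = 678
|x − 678| sorted: 0, 3, 11, 23, 40, 47, 66, 70, 167, 223, 1425 → MAD = 47
Robust SD ≈ 1.4826 × 47 = 69.682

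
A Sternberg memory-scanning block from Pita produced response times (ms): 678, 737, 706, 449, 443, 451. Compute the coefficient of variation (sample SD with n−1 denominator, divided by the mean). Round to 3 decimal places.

0.248

n = 6, Σ = 3464, M = 577.3333
Σ(x−M)² = 102657.333; s = √(102657.333/5) = 143.2881
CV = 143.2881 / 577.3333 = 0.24819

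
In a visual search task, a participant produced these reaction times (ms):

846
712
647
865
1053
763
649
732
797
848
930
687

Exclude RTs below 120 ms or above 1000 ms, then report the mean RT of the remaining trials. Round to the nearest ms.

771 ms

Excluded: 1053
Retained (n=11): Σ = 8476
Mean = 8476/11 = 770.5455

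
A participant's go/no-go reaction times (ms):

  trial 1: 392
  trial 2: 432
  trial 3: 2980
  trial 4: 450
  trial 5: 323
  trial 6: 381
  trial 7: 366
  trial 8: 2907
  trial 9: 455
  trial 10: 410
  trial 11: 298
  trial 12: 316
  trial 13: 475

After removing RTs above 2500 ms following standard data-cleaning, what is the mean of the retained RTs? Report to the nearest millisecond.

Excluded: 2907, 2980
Retained (n=11): Σ = 4298
Mean = 4298/11 = 390.7273

391 ms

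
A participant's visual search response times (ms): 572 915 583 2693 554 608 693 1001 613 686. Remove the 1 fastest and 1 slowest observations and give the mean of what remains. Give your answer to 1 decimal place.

Sorted: 554, 572, 583, 608, 613, 686, 693, 915, 1001, 2693
Drop lowest 1 (554) and highest 1 (2693)
Remaining (n=8): Σ = 5671, mean = 5671/8 = 708.875

708.9 ms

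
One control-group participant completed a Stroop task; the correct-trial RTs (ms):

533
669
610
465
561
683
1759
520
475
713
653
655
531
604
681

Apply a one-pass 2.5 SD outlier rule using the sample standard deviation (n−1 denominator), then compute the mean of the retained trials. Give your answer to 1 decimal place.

n = 15, ΣRT = 10112, M = 674.133
Σ(x−M)² = 1348795.73; s = √(1348795.73/14) = 310.391
Cutoffs: 674.133 ± 2.5·310.391 → [-101.8, 1450.1]
Outside: 1759 → excluded.
Retained (n=14): Σ = 8353, mean = 8353/14 = 596.643

596.6 ms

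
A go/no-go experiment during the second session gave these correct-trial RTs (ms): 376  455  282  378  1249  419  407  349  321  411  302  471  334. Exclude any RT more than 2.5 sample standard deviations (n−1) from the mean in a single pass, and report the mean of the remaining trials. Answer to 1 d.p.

n = 13, ΣRT = 5754, M = 442.615
Σ(x−M)² = 743575.08; s = √(743575.08/12) = 248.927
Cutoffs: 442.615 ± 2.5·248.927 → [-179.7, 1064.9]
Outside: 1249 → excluded.
Retained (n=12): Σ = 4505, mean = 4505/12 = 375.417

375.4 ms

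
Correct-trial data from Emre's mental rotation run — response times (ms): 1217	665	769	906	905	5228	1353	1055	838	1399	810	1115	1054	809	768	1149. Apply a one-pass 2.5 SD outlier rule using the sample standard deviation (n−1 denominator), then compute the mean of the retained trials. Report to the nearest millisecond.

987 ms

n = 16, ΣRT = 20040, M = 1252.500
Σ(x−M)² = 17564246.00; s = √(17564246.00/15) = 1082.104
Cutoffs: 1252.500 ± 2.5·1082.104 → [-1452.8, 3957.8]
Outside: 5228 → excluded.
Retained (n=15): Σ = 14812, mean = 14812/15 = 987.467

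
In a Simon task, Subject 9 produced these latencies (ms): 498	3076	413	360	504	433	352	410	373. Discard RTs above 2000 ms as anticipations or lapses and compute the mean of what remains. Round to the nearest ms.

418 ms

Excluded: 3076
Retained (n=8): Σ = 3343
Mean = 3343/8 = 417.8750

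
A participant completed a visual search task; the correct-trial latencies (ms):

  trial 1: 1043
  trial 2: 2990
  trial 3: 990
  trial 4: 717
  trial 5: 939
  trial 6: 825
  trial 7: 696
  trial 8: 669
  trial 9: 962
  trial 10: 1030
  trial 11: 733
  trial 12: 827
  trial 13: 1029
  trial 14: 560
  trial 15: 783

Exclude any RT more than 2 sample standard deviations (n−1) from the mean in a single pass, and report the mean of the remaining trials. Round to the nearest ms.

n = 15, ΣRT = 14793, M = 986.200
Σ(x−M)² = 4620696.40; s = √(4620696.40/14) = 574.500
Cutoffs: 986.200 ± 2·574.500 → [-162.8, 2135.2]
Outside: 2990 → excluded.
Retained (n=14): Σ = 11803, mean = 11803/14 = 843.071

843 ms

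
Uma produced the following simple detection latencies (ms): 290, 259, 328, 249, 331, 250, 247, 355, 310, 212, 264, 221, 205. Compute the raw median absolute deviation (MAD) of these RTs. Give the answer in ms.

Sorted: 205, 212, 221, 247, 249, 250, 259, 264, 290, 310, 328, 331, 355 → median = 259
|x − 259|: 31, 0, 69, 10, 72, 9, 12, 96, 51, 47, 5, 38, 54
Sorted deviations: 0, 5, 9, 10, 12, 31, 38, 47, 51, 54, 69, 72, 96 → MAD = 38

38 ms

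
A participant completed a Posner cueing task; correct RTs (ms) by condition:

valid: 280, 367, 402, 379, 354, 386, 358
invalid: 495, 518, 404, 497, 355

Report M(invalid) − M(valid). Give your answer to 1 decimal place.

92.9 ms

M(valid) = 2526/7 = 360.857
M(invalid) = 2269/5 = 453.800
Difference = 453.800 − 360.857 = 92.943 ms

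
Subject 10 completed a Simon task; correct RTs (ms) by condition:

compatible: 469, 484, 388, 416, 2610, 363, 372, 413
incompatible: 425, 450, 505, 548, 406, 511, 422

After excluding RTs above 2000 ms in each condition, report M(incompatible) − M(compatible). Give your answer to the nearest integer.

compatible: exclude 2610
M(compatible) = 2905/7 = 415.000
M(incompatible) = 3267/7 = 466.714
Difference = 466.714 − 415.000 = 51.714 ms

52 ms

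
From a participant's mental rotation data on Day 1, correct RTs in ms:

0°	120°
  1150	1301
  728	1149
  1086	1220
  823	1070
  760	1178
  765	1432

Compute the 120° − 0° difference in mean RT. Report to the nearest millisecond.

340 ms

M(0°) = 5312/6 = 885.333
M(120°) = 7350/6 = 1225.000
Difference = 1225.000 − 885.333 = 339.667 ms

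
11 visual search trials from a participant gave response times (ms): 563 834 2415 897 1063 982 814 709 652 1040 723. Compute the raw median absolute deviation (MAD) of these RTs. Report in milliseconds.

Sorted: 563, 652, 709, 723, 814, 834, 897, 982, 1040, 1063, 2415 → median = 834
|x − 834|: 271, 0, 1581, 63, 229, 148, 20, 125, 182, 206, 111
Sorted deviations: 0, 20, 63, 111, 125, 148, 182, 206, 229, 271, 1581 → MAD = 148

148 ms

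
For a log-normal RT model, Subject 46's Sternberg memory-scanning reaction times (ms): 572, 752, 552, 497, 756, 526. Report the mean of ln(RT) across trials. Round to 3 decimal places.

ln(RT): 6.3491, 6.6227, 6.3135, 6.2086, 6.6280, 6.2653
Σ ln(RT) = 38.3874
Mean = 38.3874/6 = 6.39789

6.398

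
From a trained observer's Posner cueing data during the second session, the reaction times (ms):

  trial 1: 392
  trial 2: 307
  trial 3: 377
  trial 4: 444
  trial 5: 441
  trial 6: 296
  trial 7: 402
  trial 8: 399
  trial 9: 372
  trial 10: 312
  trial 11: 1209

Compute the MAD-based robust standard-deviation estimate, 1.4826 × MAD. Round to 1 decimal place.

72.6 ms

Sorted: 296, 307, 312, 372, 377, 392, 399, 402, 441, 444, 1209 → median = 392
|x − 392| sorted: 0, 7, 10, 15, 20, 49, 52, 80, 85, 96, 817 → MAD = 49
Robust SD ≈ 1.4826 × 49 = 72.647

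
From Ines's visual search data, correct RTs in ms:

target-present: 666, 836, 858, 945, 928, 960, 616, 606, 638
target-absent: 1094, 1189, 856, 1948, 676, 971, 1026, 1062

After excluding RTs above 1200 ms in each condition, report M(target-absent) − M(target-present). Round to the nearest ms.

198 ms

target-absent: exclude 1948
M(target-present) = 7053/9 = 783.667
M(target-absent) = 6874/7 = 982.000
Difference = 982.000 − 783.667 = 198.333 ms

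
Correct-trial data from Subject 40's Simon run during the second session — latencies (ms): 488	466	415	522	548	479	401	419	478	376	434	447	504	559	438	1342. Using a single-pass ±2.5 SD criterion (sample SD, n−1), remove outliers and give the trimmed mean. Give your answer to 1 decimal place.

464.9 ms

n = 16, ΣRT = 8316, M = 519.750
Σ(x−M)² = 761205.00; s = √(761205.00/15) = 225.271
Cutoffs: 519.750 ± 2.5·225.271 → [-43.4, 1082.9]
Outside: 1342 → excluded.
Retained (n=15): Σ = 6974, mean = 6974/15 = 464.933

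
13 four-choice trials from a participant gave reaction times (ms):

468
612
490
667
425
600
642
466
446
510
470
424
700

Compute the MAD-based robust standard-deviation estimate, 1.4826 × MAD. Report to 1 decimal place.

96.4 ms

Sorted: 424, 425, 446, 466, 468, 470, 490, 510, 600, 612, 642, 667, 700 → median = 490
|x − 490| sorted: 0, 20, 20, 22, 24, 44, 65, 66, 110, 122, 152, 177, 210 → MAD = 65
Robust SD ≈ 1.4826 × 65 = 96.369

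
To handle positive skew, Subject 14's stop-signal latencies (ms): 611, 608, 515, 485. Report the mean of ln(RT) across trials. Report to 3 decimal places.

ln(RT): 6.4151, 6.4102, 6.2442, 6.1841
Σ ln(RT) = 25.2536
Mean = 25.2536/4 = 6.31340

6.313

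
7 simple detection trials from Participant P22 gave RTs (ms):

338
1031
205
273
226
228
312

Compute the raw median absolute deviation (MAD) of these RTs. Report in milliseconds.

47 ms

Sorted: 205, 226, 228, 273, 312, 338, 1031 → median = 273
|x − 273|: 65, 758, 68, 0, 47, 45, 39
Sorted deviations: 0, 39, 45, 47, 65, 68, 758 → MAD = 47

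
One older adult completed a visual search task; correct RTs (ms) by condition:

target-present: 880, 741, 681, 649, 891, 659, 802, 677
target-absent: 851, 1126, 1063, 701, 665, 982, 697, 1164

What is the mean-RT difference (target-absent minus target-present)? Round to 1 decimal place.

M(target-present) = 5980/8 = 747.500
M(target-absent) = 7249/8 = 906.125
Difference = 906.125 − 747.500 = 158.625 ms

158.6 ms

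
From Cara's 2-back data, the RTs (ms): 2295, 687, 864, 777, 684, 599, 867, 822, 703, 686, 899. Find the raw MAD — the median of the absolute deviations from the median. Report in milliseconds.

Sorted: 599, 684, 686, 687, 703, 777, 822, 864, 867, 899, 2295 → median = 777
|x − 777|: 1518, 90, 87, 0, 93, 178, 90, 45, 74, 91, 122
Sorted deviations: 0, 45, 74, 87, 90, 90, 91, 93, 122, 178, 1518 → MAD = 90

90 ms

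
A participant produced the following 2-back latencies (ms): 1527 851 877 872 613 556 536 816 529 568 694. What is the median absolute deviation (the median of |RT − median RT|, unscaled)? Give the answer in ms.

Sorted: 529, 536, 556, 568, 613, 694, 816, 851, 872, 877, 1527 → median = 694
|x − 694|: 833, 157, 183, 178, 81, 138, 158, 122, 165, 126, 0
Sorted deviations: 0, 81, 122, 126, 138, 157, 158, 165, 178, 183, 833 → MAD = 157

157 ms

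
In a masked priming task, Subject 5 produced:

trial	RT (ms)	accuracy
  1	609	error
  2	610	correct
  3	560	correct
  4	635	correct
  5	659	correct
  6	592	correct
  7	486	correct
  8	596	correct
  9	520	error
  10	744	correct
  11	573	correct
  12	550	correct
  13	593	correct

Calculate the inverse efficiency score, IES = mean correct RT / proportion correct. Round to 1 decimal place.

Correct trials (n=11): 610, 560, 635, 659, 592, 486, 596, 744, 573, 550, 593
Mean correct RT = 6598/11 = 599.8182 ms
Proportion correct = 11/13
IES = 599.8182 / (11/13) = 708.876 ms

708.9 ms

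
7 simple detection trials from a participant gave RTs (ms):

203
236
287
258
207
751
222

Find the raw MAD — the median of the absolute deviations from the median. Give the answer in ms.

29 ms

Sorted: 203, 207, 222, 236, 258, 287, 751 → median = 236
|x − 236|: 33, 0, 51, 22, 29, 515, 14
Sorted deviations: 0, 14, 22, 29, 33, 51, 515 → MAD = 29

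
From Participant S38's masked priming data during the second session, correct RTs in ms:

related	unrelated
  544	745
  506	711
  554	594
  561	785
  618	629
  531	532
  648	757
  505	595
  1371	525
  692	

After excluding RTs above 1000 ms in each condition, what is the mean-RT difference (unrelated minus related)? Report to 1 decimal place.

related: exclude 1371
M(related) = 5159/9 = 573.222
M(unrelated) = 5873/9 = 652.556
Difference = 652.556 − 573.222 = 79.333 ms

79.3 ms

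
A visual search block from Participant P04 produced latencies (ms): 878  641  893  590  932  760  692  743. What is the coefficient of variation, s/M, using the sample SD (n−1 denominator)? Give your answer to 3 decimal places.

n = 8, Σ = 6129, M = 766.1250
Σ(x−M)² = 108870.875; s = √(108870.875/7) = 124.7116
CV = 124.7116 / 766.1250 = 0.16278

0.163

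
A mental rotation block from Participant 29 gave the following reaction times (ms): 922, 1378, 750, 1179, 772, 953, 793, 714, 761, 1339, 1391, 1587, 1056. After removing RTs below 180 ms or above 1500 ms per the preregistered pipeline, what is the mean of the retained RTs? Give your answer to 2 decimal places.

Excluded: 1587
Retained (n=12): Σ = 12008
Mean = 12008/12 = 1000.6667

1000.67 ms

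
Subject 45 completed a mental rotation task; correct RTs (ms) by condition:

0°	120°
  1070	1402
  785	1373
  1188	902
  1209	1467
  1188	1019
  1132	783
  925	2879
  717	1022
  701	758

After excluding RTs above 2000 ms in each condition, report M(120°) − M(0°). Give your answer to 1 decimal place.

120°: exclude 2879
M(0°) = 8915/9 = 990.556
M(120°) = 8726/8 = 1090.750
Difference = 1090.750 − 990.556 = 100.194 ms

100.2 ms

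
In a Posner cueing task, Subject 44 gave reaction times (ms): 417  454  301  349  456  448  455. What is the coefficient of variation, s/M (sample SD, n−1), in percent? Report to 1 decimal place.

n = 7, Σ = 2880, M = 411.4286
Σ(x−M)² = 23157.714; s = √(23157.714/6) = 62.1258
CV = 62.1258 / 411.4286 = 0.15100 = 15.100%

15.1%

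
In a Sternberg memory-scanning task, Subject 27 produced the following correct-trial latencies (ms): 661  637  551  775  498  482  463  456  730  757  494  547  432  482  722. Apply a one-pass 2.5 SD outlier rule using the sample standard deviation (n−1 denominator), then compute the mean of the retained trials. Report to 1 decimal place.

579.1 ms

n = 15, ΣRT = 8687, M = 579.133
Σ(x−M)² = 208043.73; s = √(208043.73/14) = 121.903
Cutoffs: 579.133 ± 2.5·121.903 → [274.4, 883.9]
No RTs fall outside the cutoffs; all 15 retained. Mean = 8687/15 = 579.133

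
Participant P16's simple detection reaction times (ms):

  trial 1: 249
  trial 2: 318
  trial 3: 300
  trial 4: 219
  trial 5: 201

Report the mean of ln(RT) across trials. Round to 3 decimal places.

5.535

ln(RT): 5.5175, 5.7621, 5.7038, 5.3891, 5.3033
Σ ln(RT) = 27.6757
Mean = 27.6757/5 = 5.53513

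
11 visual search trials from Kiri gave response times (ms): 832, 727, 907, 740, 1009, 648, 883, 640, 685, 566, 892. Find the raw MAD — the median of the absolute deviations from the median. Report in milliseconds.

Sorted: 566, 640, 648, 685, 727, 740, 832, 883, 892, 907, 1009 → median = 740
|x − 740|: 92, 13, 167, 0, 269, 92, 143, 100, 55, 174, 152
Sorted deviations: 0, 13, 55, 92, 92, 100, 143, 152, 167, 174, 269 → MAD = 100

100 ms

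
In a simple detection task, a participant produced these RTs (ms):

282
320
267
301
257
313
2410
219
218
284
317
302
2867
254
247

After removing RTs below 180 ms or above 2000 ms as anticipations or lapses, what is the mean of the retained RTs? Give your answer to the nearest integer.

275 ms

Excluded: 2410, 2867
Retained (n=13): Σ = 3581
Mean = 3581/13 = 275.4615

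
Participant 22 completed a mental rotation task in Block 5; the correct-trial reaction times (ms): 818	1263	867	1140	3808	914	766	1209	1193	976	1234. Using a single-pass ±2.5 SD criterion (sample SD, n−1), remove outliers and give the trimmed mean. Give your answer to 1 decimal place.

n = 11, ΣRT = 14188, M = 1289.818
Σ(x−M)² = 7298919.64; s = √(7298919.64/10) = 854.337
Cutoffs: 1289.818 ± 2.5·854.337 → [-846.0, 3425.7]
Outside: 3808 → excluded.
Retained (n=10): Σ = 10380, mean = 10380/10 = 1038.000

1038.0 ms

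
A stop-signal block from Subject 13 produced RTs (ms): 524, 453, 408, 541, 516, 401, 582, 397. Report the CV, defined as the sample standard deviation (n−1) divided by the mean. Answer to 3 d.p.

0.151

n = 8, Σ = 3822, M = 477.7500
Σ(x−M)² = 36359.500; s = √(36359.500/7) = 72.0709
CV = 72.0709 / 477.7500 = 0.15085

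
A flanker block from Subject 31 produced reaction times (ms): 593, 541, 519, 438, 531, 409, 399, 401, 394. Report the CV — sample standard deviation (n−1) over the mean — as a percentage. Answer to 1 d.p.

16.3%

n = 9, Σ = 4225, M = 469.4444
Σ(x−M)² = 46612.222; s = √(46612.222/8) = 76.3317
CV = 76.3317 / 469.4444 = 0.16260 = 16.260%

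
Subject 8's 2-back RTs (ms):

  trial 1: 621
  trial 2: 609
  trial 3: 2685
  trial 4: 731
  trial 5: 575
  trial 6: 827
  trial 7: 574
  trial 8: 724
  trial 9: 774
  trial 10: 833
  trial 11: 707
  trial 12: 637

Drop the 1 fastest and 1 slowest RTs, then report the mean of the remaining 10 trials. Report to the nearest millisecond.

704 ms

Sorted: 574, 575, 609, 621, 637, 707, 724, 731, 774, 827, 833, 2685
Drop lowest 1 (574) and highest 1 (2685)
Remaining (n=10): Σ = 7038, mean = 7038/10 = 703.800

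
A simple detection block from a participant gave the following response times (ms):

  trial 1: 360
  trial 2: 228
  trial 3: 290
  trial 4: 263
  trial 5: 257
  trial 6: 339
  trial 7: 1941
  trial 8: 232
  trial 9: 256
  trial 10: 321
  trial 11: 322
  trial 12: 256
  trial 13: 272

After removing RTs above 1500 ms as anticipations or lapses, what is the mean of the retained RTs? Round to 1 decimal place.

283.0 ms

Excluded: 1941
Retained (n=12): Σ = 3396
Mean = 3396/12 = 283.0000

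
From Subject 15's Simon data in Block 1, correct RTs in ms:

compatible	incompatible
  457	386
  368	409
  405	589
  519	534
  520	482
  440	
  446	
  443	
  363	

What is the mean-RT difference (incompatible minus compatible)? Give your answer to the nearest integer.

40 ms

M(compatible) = 3961/9 = 440.111
M(incompatible) = 2400/5 = 480.000
Difference = 480.000 − 440.111 = 39.889 ms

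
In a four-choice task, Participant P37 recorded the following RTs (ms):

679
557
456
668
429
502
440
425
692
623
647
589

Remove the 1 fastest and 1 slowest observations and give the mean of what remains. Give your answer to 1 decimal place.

Sorted: 425, 429, 440, 456, 502, 557, 589, 623, 647, 668, 679, 692
Drop lowest 1 (425) and highest 1 (692)
Remaining (n=10): Σ = 5590, mean = 5590/10 = 559.000

559.0 ms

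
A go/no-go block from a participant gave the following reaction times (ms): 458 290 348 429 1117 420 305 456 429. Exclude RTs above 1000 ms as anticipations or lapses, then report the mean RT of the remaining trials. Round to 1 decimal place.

391.9 ms

Excluded: 1117
Retained (n=8): Σ = 3135
Mean = 3135/8 = 391.8750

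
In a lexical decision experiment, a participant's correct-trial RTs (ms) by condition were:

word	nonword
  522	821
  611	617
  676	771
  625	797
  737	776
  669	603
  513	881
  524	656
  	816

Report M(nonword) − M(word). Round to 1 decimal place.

M(word) = 4877/8 = 609.625
M(nonword) = 6738/9 = 748.667
Difference = 748.667 − 609.625 = 139.042 ms

139.0 ms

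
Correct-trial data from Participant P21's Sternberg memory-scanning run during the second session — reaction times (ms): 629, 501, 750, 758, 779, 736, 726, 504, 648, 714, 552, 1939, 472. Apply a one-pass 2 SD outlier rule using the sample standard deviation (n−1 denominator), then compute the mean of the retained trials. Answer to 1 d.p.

647.4 ms

n = 13, ΣRT = 9708, M = 746.769
Σ(x−M)² = 1680608.31; s = √(1680608.31/12) = 374.233
Cutoffs: 746.769 ± 2·374.233 → [-1.7, 1495.2]
Outside: 1939 → excluded.
Retained (n=12): Σ = 7769, mean = 7769/12 = 647.417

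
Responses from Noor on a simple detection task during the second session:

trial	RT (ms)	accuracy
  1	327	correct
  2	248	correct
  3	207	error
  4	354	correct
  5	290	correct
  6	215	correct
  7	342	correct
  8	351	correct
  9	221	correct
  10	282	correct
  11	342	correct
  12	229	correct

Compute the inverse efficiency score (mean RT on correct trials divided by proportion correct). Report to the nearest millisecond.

Correct trials (n=11): 327, 248, 354, 290, 215, 342, 351, 221, 282, 342, 229
Mean correct RT = 3201/11 = 291.0000 ms
Proportion correct = 11/12
IES = 291.0000 / (11/12) = 317.455 ms

317 ms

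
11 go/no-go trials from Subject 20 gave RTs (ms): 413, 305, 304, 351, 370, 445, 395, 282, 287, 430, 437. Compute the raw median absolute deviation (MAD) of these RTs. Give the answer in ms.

65 ms

Sorted: 282, 287, 304, 305, 351, 370, 395, 413, 430, 437, 445 → median = 370
|x − 370|: 43, 65, 66, 19, 0, 75, 25, 88, 83, 60, 67
Sorted deviations: 0, 19, 25, 43, 60, 65, 66, 67, 75, 83, 88 → MAD = 65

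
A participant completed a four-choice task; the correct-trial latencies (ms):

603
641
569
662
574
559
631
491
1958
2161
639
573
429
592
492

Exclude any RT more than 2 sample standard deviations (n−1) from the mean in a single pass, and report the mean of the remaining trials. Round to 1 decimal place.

573.5 ms

n = 15, ΣRT = 11574, M = 771.600
Σ(x−M)² = 3904099.60; s = √(3904099.60/14) = 528.076
Cutoffs: 771.600 ± 2·528.076 → [-284.6, 1827.8]
Outside: 1958, 2161 → excluded.
Retained (n=13): Σ = 7455, mean = 7455/13 = 573.462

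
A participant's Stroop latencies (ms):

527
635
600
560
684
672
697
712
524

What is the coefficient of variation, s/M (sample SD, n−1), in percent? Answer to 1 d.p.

n = 9, Σ = 5611, M = 623.4444
Σ(x−M)² = 43176.222; s = √(43176.222/8) = 73.4645
CV = 73.4645 / 623.4444 = 0.11784 = 11.784%

11.8%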